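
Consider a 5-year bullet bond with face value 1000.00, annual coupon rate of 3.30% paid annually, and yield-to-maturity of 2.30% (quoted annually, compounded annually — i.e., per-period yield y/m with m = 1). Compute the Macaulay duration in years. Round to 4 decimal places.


Coupon per period c = face * coupon_rate / m = 33.000000
Periods per year m = 1; per-period yield y/m = 0.023000
Number of cashflows N = 5
Cashflows (t years, CF_t, discount factor 1/(1+y/m)^(m*t), PV):
  t = 1.0000: CF_t = 33.000000, DF = 0.977517, PV = 32.258065
  t = 2.0000: CF_t = 33.000000, DF = 0.955540, PV = 31.532810
  t = 3.0000: CF_t = 33.000000, DF = 0.934056, PV = 30.823861
  t = 4.0000: CF_t = 33.000000, DF = 0.913056, PV = 30.130851
  t = 5.0000: CF_t = 1033.000000, DF = 0.892528, PV = 921.981386
Price P = sum_t PV_t = 1046.726973
Macaulay numerator sum_t t * PV_t:
  t * PV_t at t = 1.0000: 32.258065
  t * PV_t at t = 2.0000: 63.065620
  t * PV_t at t = 3.0000: 92.471583
  t * PV_t at t = 4.0000: 120.523406
  t * PV_t at t = 5.0000: 4609.906928
Macaulay duration D = (sum_t t * PV_t) / P = 4918.225602 / 1046.726973 = 4.698671

Answer: Macaulay duration = 4.6987 years


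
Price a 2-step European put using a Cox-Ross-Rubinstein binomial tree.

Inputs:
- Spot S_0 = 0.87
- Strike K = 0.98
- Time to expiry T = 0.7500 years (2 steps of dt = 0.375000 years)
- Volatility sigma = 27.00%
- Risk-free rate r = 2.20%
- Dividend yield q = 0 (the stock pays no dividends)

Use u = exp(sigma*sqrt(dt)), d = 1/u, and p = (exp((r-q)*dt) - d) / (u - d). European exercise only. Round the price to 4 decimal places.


dt = T/N = 0.375000
u = exp(sigma*sqrt(dt)) = 1.179795; d = 1/u = 0.847605
p = (exp((r-q)*dt) - d) / (u - d) = 0.483697
Discount per step: exp(-r*dt) = 0.991784
Stock lattice S(k, i) with i counting down-moves:
  k=0: S(0,0) = 0.8700
  k=1: S(1,0) = 1.0264; S(1,1) = 0.7374
  k=2: S(2,0) = 1.2110; S(2,1) = 0.8700; S(2,2) = 0.6250
Terminal payoffs V(N, i) = max(K - S_T, 0):
  V(2,0) = 0.000000; V(2,1) = 0.110000; V(2,2) = 0.354962
Backward induction: V(k, i) = exp(-r*dt) * [p * V(k+1, i) + (1-p) * V(k+1, i+1)].
  V(1,0) = exp(-r*dt) * [p*0.000000 + (1-p)*0.110000] = 0.056327
  V(1,1) = exp(-r*dt) * [p*0.110000 + (1-p)*0.354962] = 0.234532
  V(0,0) = exp(-r*dt) * [p*0.056327 + (1-p)*0.234532] = 0.147116

Answer: Price = V(0,0) = 0.1471


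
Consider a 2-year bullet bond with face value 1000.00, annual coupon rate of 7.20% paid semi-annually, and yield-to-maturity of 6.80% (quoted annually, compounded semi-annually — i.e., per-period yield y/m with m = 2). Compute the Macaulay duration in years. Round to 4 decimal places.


Coupon per period c = face * coupon_rate / m = 36.000000
Periods per year m = 2; per-period yield y/m = 0.034000
Number of cashflows N = 4
Cashflows (t years, CF_t, discount factor 1/(1+y/m)^(m*t), PV):
  t = 0.5000: CF_t = 36.000000, DF = 0.967118, PV = 34.816248
  t = 1.0000: CF_t = 36.000000, DF = 0.935317, PV = 33.671419
  t = 1.5000: CF_t = 36.000000, DF = 0.904562, PV = 32.564235
  t = 2.0000: CF_t = 1036.000000, DF = 0.874818, PV = 906.311729
Price P = sum_t PV_t = 1007.363631
Macaulay numerator sum_t t * PV_t:
  t * PV_t at t = 0.5000: 17.408124
  t * PV_t at t = 1.0000: 33.671419
  t * PV_t at t = 1.5000: 48.846353
  t * PV_t at t = 2.0000: 1812.623458
Macaulay duration D = (sum_t t * PV_t) / P = 1912.549354 / 1007.363631 = 1.898569

Answer: Macaulay duration = 1.8986 years


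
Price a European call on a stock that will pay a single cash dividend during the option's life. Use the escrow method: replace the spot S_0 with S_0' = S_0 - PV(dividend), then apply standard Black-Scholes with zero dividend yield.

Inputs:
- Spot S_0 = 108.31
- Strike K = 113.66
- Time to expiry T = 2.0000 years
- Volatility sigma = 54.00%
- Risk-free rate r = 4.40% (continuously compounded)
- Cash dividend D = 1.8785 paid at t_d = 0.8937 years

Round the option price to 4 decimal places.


PV(D) = D * exp(-r * t_d) = 1.8785 * 0.96144031 = 1.80606562
S_0' = S_0 - PV(D) = 108.3100 - 1.80606562 = 106.50393438
d1 = (ln(S_0'/K) + (r + sigma^2/2)*T) / (sigma*sqrt(T)) = 0.41191640
d2 = d1 - sigma*sqrt(T) = -0.35175892
exp(-rT) = 0.91576088
N(d1) = 0.65979965; N(d2) = 0.36250953
C = S_0' * N(d1) - K * exp(-rT) * N(d2) = 106.50393438 * 0.65979965 - 113.6600 * 0.91576088 * 0.36250953 = 32.5393

Answer: Price = 32.5393


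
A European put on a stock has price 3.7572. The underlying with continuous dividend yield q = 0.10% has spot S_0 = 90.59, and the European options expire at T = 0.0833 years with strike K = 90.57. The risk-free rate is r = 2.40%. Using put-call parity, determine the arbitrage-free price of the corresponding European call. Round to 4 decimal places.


Answer: Call price = 3.9505

Derivation:
Put-call parity: C - P = S_0 * exp(-qT) - K * exp(-rT).
S_0 * exp(-qT) = 90.5900 * 0.99991670 = 90.58245417
K * exp(-rT) = 90.5700 * 0.99800280 = 90.38911333
C = P + S*exp(-qT) - K*exp(-rT)
C = 3.7572 + 90.58245417 - 90.38911333 = 3.9505


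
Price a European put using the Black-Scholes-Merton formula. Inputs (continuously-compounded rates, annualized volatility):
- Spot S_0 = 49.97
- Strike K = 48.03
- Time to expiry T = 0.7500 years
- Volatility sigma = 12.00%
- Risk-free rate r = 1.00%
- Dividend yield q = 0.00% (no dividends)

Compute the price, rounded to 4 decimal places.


Answer: Price = 1.0778

Derivation:
d1 = (ln(S/K) + (r - q + 0.5*sigma^2) * T) / (sigma * sqrt(T)) = 0.50515271
d2 = d1 - sigma * sqrt(T) = 0.40122966
exp(-rT) = 0.99252805; exp(-qT) = 1.00000000
P = K * exp(-rT) * N(-d2) - S_0 * exp(-qT) * N(-d1)
N(-d1) = 0.30672579; N(-d2) = 0.34412552
P = 48.0300 * 0.99252805 * 0.34412552 - 49.9700 * 1.00000000 * 0.30672579 = 1.0778


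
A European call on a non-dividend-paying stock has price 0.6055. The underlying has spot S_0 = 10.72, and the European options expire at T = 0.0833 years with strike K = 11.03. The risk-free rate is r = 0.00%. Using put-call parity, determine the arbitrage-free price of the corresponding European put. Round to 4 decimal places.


Put-call parity: C - P = S_0 * exp(-qT) - K * exp(-rT).
S_0 * exp(-qT) = 10.7200 * 1.00000000 = 10.72000000
K * exp(-rT) = 11.0300 * 1.00000000 = 11.03000000
P = C - S*exp(-qT) + K*exp(-rT)
P = 0.6055 - 10.72000000 + 11.03000000 = 0.9155

Answer: Put price = 0.9155


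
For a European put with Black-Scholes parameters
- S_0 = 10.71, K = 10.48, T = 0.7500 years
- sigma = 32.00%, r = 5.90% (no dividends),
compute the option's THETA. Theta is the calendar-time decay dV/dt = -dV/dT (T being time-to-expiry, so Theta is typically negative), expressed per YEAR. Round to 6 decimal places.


Answer: Theta = -0.463005

Derivation:
d1 = 0.3765738464; d2 = 0.0994457172
phi(d1) = 0.3716352323; exp(-qT) = 1.0000000000; exp(-rT) = 0.9567147489
Theta = -S*exp(-qT)*phi(d1)*sigma/(2*sqrt(T)) + r*K*exp(-rT)*N(-d2) - q*S*exp(-qT)*N(-d1)
N(-d1) = 0.3532451634; N(-d2) = 0.4603921928; sqrt(T) = 0.8660254038
Term 1 = -10.7100 * 1.0000000000 * 0.3716352323 * 0.3200 / (2 * 0.8660254038) = -0.7353527175
Term 2 = 0.0590 * 10.4800 * 0.9567147489 * 0.4603921928 = 0.2723477012
Term 3 = 0 (no dividend yield, q = 0)
Theta = -0.7353527175 + (0.2723477012) + (0.0000000000) = -0.463005


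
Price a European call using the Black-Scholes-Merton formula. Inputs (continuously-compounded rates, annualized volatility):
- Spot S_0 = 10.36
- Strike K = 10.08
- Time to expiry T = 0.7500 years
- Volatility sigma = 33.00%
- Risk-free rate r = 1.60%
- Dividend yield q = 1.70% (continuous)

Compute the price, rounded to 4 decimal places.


d1 = (ln(S/K) + (r - q + 0.5*sigma^2) * T) / (sigma * sqrt(T)) = 0.23614142
d2 = d1 - sigma * sqrt(T) = -0.04964696
exp(-rT) = 0.98807171; exp(-qT) = 0.98733094
C = S_0 * exp(-qT) * N(d1) - K * exp(-rT) * N(d2)
N(d1) = 0.59333853; N(d2) = 0.48020186
C = 10.3600 * 0.98733094 * 0.59333853 - 10.0800 * 0.98807171 * 0.48020186 = 1.2864

Answer: Price = 1.2864


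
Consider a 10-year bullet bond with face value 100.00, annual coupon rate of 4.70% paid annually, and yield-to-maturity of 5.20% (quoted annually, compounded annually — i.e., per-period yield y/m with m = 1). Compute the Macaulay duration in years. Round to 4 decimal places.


Coupon per period c = face * coupon_rate / m = 4.700000
Periods per year m = 1; per-period yield y/m = 0.052000
Number of cashflows N = 10
Cashflows (t years, CF_t, discount factor 1/(1+y/m)^(m*t), PV):
  t = 1.0000: CF_t = 4.700000, DF = 0.950570, PV = 4.467681
  t = 2.0000: CF_t = 4.700000, DF = 0.903584, PV = 4.246845
  t = 3.0000: CF_t = 4.700000, DF = 0.858920, PV = 4.036925
  t = 4.0000: CF_t = 4.700000, DF = 0.816464, PV = 3.837381
  t = 5.0000: CF_t = 4.700000, DF = 0.776106, PV = 3.647700
  t = 6.0000: CF_t = 4.700000, DF = 0.737744, PV = 3.467396
  t = 7.0000: CF_t = 4.700000, DF = 0.701277, PV = 3.296004
  t = 8.0000: CF_t = 4.700000, DF = 0.666613, PV = 3.133083
  t = 9.0000: CF_t = 4.700000, DF = 0.633663, PV = 2.978216
  t = 10.0000: CF_t = 104.700000, DF = 0.602341, PV = 63.065128
Price P = sum_t PV_t = 96.176358
Macaulay numerator sum_t t * PV_t:
  t * PV_t at t = 1.0000: 4.467681
  t * PV_t at t = 2.0000: 8.493689
  t * PV_t at t = 3.0000: 12.110774
  t * PV_t at t = 4.0000: 15.349523
  t * PV_t at t = 5.0000: 18.238502
  t * PV_t at t = 6.0000: 20.804375
  t * PV_t at t = 7.0000: 23.072025
  t * PV_t at t = 8.0000: 25.064666
  t * PV_t at t = 9.0000: 26.803944
  t * PV_t at t = 10.0000: 630.651283
Macaulay duration D = (sum_t t * PV_t) / P = 785.056463 / 96.176358 = 8.162676

Answer: Macaulay duration = 8.1627 years


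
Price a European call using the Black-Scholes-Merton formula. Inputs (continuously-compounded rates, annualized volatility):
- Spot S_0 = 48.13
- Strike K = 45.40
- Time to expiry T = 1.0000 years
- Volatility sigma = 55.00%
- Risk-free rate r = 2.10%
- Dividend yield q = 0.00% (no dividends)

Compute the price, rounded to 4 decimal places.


d1 = (ln(S/K) + (r - q + 0.5*sigma^2) * T) / (sigma * sqrt(T)) = 0.41935196
d2 = d1 - sigma * sqrt(T) = -0.13064804
exp(-rT) = 0.97921896; exp(-qT) = 1.00000000
C = S_0 * exp(-qT) * N(d1) - K * exp(-rT) * N(d2)
N(d1) = 0.66252054; N(d2) = 0.44802687
C = 48.1300 * 1.00000000 * 0.66252054 - 45.4000 * 0.97921896 * 0.44802687 = 11.9694

Answer: Price = 11.9694


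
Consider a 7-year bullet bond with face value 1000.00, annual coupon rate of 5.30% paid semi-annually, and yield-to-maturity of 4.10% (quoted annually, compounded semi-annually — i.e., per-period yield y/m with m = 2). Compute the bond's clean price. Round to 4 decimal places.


Coupon per period c = face * coupon_rate / m = 26.500000
Periods per year m = 2; per-period yield y/m = 0.020500
Number of cashflows N = 14
Cashflows (t years, CF_t, discount factor 1/(1+y/m)^(m*t), PV):
  t = 0.5000: CF_t = 26.500000, DF = 0.979912, PV = 25.967663
  t = 1.0000: CF_t = 26.500000, DF = 0.960227, PV = 25.446020
  t = 1.5000: CF_t = 26.500000, DF = 0.940938, PV = 24.934855
  t = 2.0000: CF_t = 26.500000, DF = 0.922036, PV = 24.433959
  t = 2.5000: CF_t = 26.500000, DF = 0.903514, PV = 23.943125
  t = 3.0000: CF_t = 26.500000, DF = 0.885364, PV = 23.462151
  t = 3.5000: CF_t = 26.500000, DF = 0.867579, PV = 22.990838
  t = 4.0000: CF_t = 26.500000, DF = 0.850151, PV = 22.528994
  t = 4.5000: CF_t = 26.500000, DF = 0.833073, PV = 22.076427
  t = 5.0000: CF_t = 26.500000, DF = 0.816338, PV = 21.632952
  t = 5.5000: CF_t = 26.500000, DF = 0.799939, PV = 21.198385
  t = 6.0000: CF_t = 26.500000, DF = 0.783870, PV = 20.772548
  t = 6.5000: CF_t = 26.500000, DF = 0.768123, PV = 20.355265
  t = 7.0000: CF_t = 1026.500000, DF = 0.752693, PV = 772.639358
Price P = sum_t PV_t = 1072.382539

Answer: Price = 1072.3825


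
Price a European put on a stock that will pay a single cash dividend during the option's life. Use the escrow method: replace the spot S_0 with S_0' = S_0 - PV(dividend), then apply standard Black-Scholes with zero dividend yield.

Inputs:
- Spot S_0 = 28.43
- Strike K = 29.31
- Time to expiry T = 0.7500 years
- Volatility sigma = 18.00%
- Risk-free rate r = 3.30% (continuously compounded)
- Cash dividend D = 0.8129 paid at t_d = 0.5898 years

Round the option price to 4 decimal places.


PV(D) = D * exp(-r * t_d) = 0.8129 * 0.98072479 = 0.79723118
S_0' = S_0 - PV(D) = 28.4300 - 0.79723118 = 27.63276882
d1 = (ln(S_0'/K) + (r + sigma^2/2)*T) / (sigma*sqrt(T)) = -0.14129949
d2 = d1 - sigma*sqrt(T) = -0.29718406
exp(-rT) = 0.97555377
N(-d1) = 0.55618332; N(-d2) = 0.61683700
P = K * exp(-rT) * N(-d2) - S_0' * N(-d1) = 29.3100 * 0.97555377 * 0.61683700 - 27.63276882 * 0.55618332 = 2.2686

Answer: Price = 2.2686


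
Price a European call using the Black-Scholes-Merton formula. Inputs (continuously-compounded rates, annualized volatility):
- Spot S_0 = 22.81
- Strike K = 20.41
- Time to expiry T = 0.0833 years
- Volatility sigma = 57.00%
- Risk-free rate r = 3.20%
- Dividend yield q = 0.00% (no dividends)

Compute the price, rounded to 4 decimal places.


Answer: Price = 2.9668

Derivation:
d1 = (ln(S/K) + (r - q + 0.5*sigma^2) * T) / (sigma * sqrt(T)) = 0.77424024
d2 = d1 - sigma * sqrt(T) = 0.60972833
exp(-rT) = 0.99733795; exp(-qT) = 1.00000000
C = S_0 * exp(-qT) * N(d1) - K * exp(-rT) * N(d2)
N(d1) = 0.78060563; N(d2) = 0.72897911
C = 22.8100 * 1.00000000 * 0.78060563 - 20.4100 * 0.99733795 * 0.72897911 = 2.9668


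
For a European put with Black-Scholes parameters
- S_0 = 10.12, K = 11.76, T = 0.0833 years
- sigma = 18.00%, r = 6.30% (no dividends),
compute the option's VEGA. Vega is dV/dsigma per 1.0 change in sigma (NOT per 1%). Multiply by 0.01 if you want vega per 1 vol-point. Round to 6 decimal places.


d1 = -2.7639998624; d2 = -2.8159509933
phi(d1) = 0.0087492600; exp(-qT) = 1.0000000000; exp(-rT) = 0.9947658462
Vega = S * exp(-qT) * phi(d1) * sqrt(T) = 10.1200 * 1.0000000000 * 0.0087492600 * 0.2886173938 = 0.025555

Answer: Vega = 0.025555


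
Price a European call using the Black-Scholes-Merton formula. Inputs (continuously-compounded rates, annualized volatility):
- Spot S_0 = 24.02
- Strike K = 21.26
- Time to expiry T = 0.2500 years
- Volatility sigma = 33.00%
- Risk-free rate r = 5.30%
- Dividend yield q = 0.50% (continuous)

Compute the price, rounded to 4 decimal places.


d1 = (ln(S/K) + (r - q + 0.5*sigma^2) * T) / (sigma * sqrt(T)) = 0.89498148
d2 = d1 - sigma * sqrt(T) = 0.72998148
exp(-rT) = 0.98683739; exp(-qT) = 0.99875078
C = S_0 * exp(-qT) * N(d1) - K * exp(-rT) * N(d2)
N(d1) = 0.81460151; N(d2) = 0.76729925
C = 24.0200 * 0.99875078 * 0.81460151 - 21.2600 * 0.98683739 * 0.76729925 = 3.4442

Answer: Price = 3.4442


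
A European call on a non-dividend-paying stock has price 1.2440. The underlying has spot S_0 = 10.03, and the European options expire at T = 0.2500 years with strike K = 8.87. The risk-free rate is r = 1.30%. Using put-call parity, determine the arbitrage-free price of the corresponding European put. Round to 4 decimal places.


Put-call parity: C - P = S_0 * exp(-qT) - K * exp(-rT).
S_0 * exp(-qT) = 10.0300 * 1.00000000 = 10.03000000
K * exp(-rT) = 8.8700 * 0.99675528 = 8.84121929
P = C - S*exp(-qT) + K*exp(-rT)
P = 1.2440 - 10.03000000 + 8.84121929 = 0.0552

Answer: Put price = 0.0552


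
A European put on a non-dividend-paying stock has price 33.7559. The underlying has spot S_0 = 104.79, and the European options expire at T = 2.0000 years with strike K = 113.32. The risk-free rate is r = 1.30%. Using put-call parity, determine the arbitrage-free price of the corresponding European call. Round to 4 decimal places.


Answer: Call price = 28.1342

Derivation:
Put-call parity: C - P = S_0 * exp(-qT) - K * exp(-rT).
S_0 * exp(-qT) = 104.7900 * 1.00000000 = 104.79000000
K * exp(-rT) = 113.3200 * 0.97433509 = 110.41165235
C = P + S*exp(-qT) - K*exp(-rT)
C = 33.7559 + 104.79000000 - 110.41165235 = 28.1342


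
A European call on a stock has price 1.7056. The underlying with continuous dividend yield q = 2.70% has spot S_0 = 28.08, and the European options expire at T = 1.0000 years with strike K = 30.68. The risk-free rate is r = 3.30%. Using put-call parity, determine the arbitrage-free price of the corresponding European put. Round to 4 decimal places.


Put-call parity: C - P = S_0 * exp(-qT) - K * exp(-rT).
S_0 * exp(-qT) = 28.0800 * 0.97336124 = 27.33198366
K * exp(-rT) = 30.6800 * 0.96753856 = 29.68408301
P = C - S*exp(-qT) + K*exp(-rT)
P = 1.7056 - 27.33198366 + 29.68408301 = 4.0577

Answer: Put price = 4.0577


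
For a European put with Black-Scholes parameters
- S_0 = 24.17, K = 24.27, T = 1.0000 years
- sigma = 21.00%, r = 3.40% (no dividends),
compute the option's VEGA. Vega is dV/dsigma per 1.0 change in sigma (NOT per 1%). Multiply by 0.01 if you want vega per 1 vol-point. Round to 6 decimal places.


d1 = 0.2472436904; d2 = 0.0372436904
phi(d1) = 0.3869331831; exp(-qT) = 1.0000000000; exp(-rT) = 0.9665715046
Vega = S * exp(-qT) * phi(d1) * sqrt(T) = 24.1700 * 1.0000000000 * 0.3869331831 * 1.0000000000 = 9.352175

Answer: Vega = 9.352175


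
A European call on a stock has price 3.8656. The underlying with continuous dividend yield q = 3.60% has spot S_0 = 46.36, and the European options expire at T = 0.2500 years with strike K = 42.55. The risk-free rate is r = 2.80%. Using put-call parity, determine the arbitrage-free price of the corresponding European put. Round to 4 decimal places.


Put-call parity: C - P = S_0 * exp(-qT) - K * exp(-rT).
S_0 * exp(-qT) = 46.3600 * 0.99104038 = 45.94463196
K * exp(-rT) = 42.5500 * 0.99302444 = 42.25319005
P = C - S*exp(-qT) + K*exp(-rT)
P = 3.8656 - 45.94463196 + 42.25319005 = 0.1742

Answer: Put price = 0.1742


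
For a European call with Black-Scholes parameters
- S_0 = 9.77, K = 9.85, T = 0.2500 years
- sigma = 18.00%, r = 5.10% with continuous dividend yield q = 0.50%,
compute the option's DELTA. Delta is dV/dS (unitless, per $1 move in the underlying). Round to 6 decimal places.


Answer: Delta = 0.532077

Derivation:
d1 = 0.0821667875; d2 = -0.0078332125
phi(d1) = 0.3975978452; exp(-qT) = 0.9987507809; exp(-rT) = 0.9873309369
N(d1) = 0.5327429581
Delta = exp(-qT) * N(d1) = 0.9987507809 * 0.5327429581 = 0.532077


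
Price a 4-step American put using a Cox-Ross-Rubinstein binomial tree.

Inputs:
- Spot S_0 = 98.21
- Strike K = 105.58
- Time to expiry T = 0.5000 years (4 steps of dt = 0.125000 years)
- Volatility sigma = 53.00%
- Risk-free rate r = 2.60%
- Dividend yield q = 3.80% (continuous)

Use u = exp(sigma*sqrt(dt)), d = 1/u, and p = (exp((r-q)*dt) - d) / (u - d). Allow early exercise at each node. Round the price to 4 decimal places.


dt = T/N = 0.125000
u = exp(sigma*sqrt(dt)) = 1.206089; d = 1/u = 0.829126
p = (exp((r-q)*dt) - d) / (u - d) = 0.449315
Discount per step: exp(-r*dt) = 0.996755
Stock lattice S(k, i) with i counting down-moves:
  k=0: S(0,0) = 98.2100
  k=1: S(1,0) = 118.4500; S(1,1) = 81.4285
  k=2: S(2,0) = 142.8614; S(2,1) = 98.2100; S(2,2) = 67.5144
  k=3: S(3,0) = 172.3036; S(3,1) = 118.4500; S(3,2) = 81.4285; S(3,3) = 55.9780
  k=4: S(4,0) = 207.8135; S(4,1) = 142.8614; S(4,2) = 98.2100; S(4,3) = 67.5144; S(4,4) = 46.4128
Terminal payoffs V(N, i) = max(K - S_T, 0):
  V(4,0) = 0.000000; V(4,1) = 0.000000; V(4,2) = 7.370000; V(4,3) = 38.065563; V(4,4) = 59.167220
Backward induction: V(k, i) = exp(-r*dt) * [p * V(k+1, i) + (1-p) * V(k+1, i+1)]; then take max(V_cont, immediate exercise) for American.
  V(3,0) = exp(-r*dt) * [p*0.000000 + (1-p)*0.000000] = 0.000000; exercise = 0.000000; V(3,0) = max -> 0.000000
  V(3,1) = exp(-r*dt) * [p*0.000000 + (1-p)*7.370000] = 4.045383; exercise = 0.000000; V(3,1) = max -> 4.045383
  V(3,2) = exp(-r*dt) * [p*7.370000 + (1-p)*38.065563] = 24.194838; exercise = 24.151548; V(3,2) = max -> 24.194838
  V(3,3) = exp(-r*dt) * [p*38.065563 + (1-p)*59.167220] = 49.524721; exercise = 49.602034; V(3,3) = max -> 49.602034
  V(2,0) = exp(-r*dt) * [p*0.000000 + (1-p)*4.045383] = 2.220505; exercise = 0.000000; V(2,0) = max -> 2.220505
  V(2,1) = exp(-r*dt) * [p*4.045383 + (1-p)*24.194838] = 15.092264; exercise = 7.370000; V(2,1) = max -> 15.092264
  V(2,2) = exp(-r*dt) * [p*24.194838 + (1-p)*49.602034] = 38.062306; exercise = 38.065563; V(2,2) = max -> 38.065563
  V(1,0) = exp(-r*dt) * [p*2.220505 + (1-p)*15.092264] = 9.278590; exercise = 0.000000; V(1,0) = max -> 9.278590
  V(1,1) = exp(-r*dt) * [p*15.092264 + (1-p)*38.065563] = 27.653305; exercise = 24.151548; V(1,1) = max -> 27.653305
  V(0,0) = exp(-r*dt) * [p*9.278590 + (1-p)*27.653305] = 19.334339; exercise = 7.370000; V(0,0) = max -> 19.334339

Answer: Price = V(0,0) = 19.3343


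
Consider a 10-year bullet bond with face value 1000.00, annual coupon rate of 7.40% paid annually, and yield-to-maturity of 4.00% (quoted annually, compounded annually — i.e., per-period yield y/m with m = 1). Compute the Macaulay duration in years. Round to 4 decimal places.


Answer: Macaulay duration = 7.7311 years

Derivation:
Coupon per period c = face * coupon_rate / m = 74.000000
Periods per year m = 1; per-period yield y/m = 0.040000
Number of cashflows N = 10
Cashflows (t years, CF_t, discount factor 1/(1+y/m)^(m*t), PV):
  t = 1.0000: CF_t = 74.000000, DF = 0.961538, PV = 71.153846
  t = 2.0000: CF_t = 74.000000, DF = 0.924556, PV = 68.417160
  t = 3.0000: CF_t = 74.000000, DF = 0.888996, PV = 65.785731
  t = 4.0000: CF_t = 74.000000, DF = 0.854804, PV = 63.255510
  t = 5.0000: CF_t = 74.000000, DF = 0.821927, PV = 60.822606
  t = 6.0000: CF_t = 74.000000, DF = 0.790315, PV = 58.483275
  t = 7.0000: CF_t = 74.000000, DF = 0.759918, PV = 56.233918
  t = 8.0000: CF_t = 74.000000, DF = 0.730690, PV = 54.071075
  t = 9.0000: CF_t = 74.000000, DF = 0.702587, PV = 51.991418
  t = 10.0000: CF_t = 1074.000000, DF = 0.675564, PV = 725.555917
Price P = sum_t PV_t = 1275.770456
Macaulay numerator sum_t t * PV_t:
  t * PV_t at t = 1.0000: 71.153846
  t * PV_t at t = 2.0000: 136.834320
  t * PV_t at t = 3.0000: 197.357192
  t * PV_t at t = 4.0000: 253.022041
  t * PV_t at t = 5.0000: 304.113030
  t * PV_t at t = 6.0000: 350.899649
  t * PV_t at t = 7.0000: 393.637427
  t * PV_t at t = 8.0000: 432.568601
  t * PV_t at t = 9.0000: 467.922766
  t * PV_t at t = 10.0000: 7255.559173
Macaulay duration D = (sum_t t * PV_t) / P = 9863.068044 / 1275.770456 = 7.731068


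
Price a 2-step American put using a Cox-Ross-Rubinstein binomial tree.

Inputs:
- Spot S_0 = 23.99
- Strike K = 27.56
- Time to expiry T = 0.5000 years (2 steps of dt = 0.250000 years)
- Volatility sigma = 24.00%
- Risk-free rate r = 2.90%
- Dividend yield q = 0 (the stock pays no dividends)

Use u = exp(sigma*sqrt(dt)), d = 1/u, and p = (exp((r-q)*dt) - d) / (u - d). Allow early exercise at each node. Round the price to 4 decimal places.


Answer: Price = V(0,0) = 3.9966

Derivation:
dt = T/N = 0.250000
u = exp(sigma*sqrt(dt)) = 1.127497; d = 1/u = 0.886920
p = (exp((r-q)*dt) - d) / (u - d) = 0.500281
Discount per step: exp(-r*dt) = 0.992776
Stock lattice S(k, i) with i counting down-moves:
  k=0: S(0,0) = 23.9900
  k=1: S(1,0) = 27.0486; S(1,1) = 21.2772
  k=2: S(2,0) = 30.4973; S(2,1) = 23.9900; S(2,2) = 18.8712
Terminal payoffs V(N, i) = max(K - S_T, 0):
  V(2,0) = 0.000000; V(2,1) = 3.570000; V(2,2) = 8.688798
Backward induction: V(k, i) = exp(-r*dt) * [p * V(k+1, i) + (1-p) * V(k+1, i+1)]; then take max(V_cont, immediate exercise) for American.
  V(1,0) = exp(-r*dt) * [p*0.000000 + (1-p)*3.570000] = 1.771108; exercise = 0.511351; V(1,0) = max -> 1.771108
  V(1,1) = exp(-r*dt) * [p*3.570000 + (1-p)*8.688798] = 6.083691; exercise = 6.282779; V(1,1) = max -> 6.282779
  V(0,0) = exp(-r*dt) * [p*1.771108 + (1-p)*6.282779] = 3.996593; exercise = 3.570000; V(0,0) = max -> 3.996593


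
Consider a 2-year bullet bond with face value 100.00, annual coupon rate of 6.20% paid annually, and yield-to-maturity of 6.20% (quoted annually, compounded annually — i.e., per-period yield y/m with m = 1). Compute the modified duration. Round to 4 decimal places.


Coupon per period c = face * coupon_rate / m = 6.200000
Periods per year m = 1; per-period yield y/m = 0.062000
Number of cashflows N = 2
Cashflows (t years, CF_t, discount factor 1/(1+y/m)^(m*t), PV):
  t = 1.0000: CF_t = 6.200000, DF = 0.941620, PV = 5.838041
  t = 2.0000: CF_t = 106.200000, DF = 0.886647, PV = 94.161959
Price P = sum_t PV_t = 100.000000
First compute Macaulay numerator sum_t t * PV_t:
  t * PV_t at t = 1.0000: 5.838041
  t * PV_t at t = 2.0000: 188.323917
Macaulay duration D = 194.161959 / 100.000000 = 1.941620
Modified duration = D / (1 + y/m) = 1.941620 / (1 + 0.062000) = 1.828267

Answer: Modified duration = 1.8283


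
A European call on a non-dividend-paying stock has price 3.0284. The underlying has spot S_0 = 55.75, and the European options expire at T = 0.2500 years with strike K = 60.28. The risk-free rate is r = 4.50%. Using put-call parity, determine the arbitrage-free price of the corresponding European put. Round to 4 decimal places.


Put-call parity: C - P = S_0 * exp(-qT) - K * exp(-rT).
S_0 * exp(-qT) = 55.7500 * 1.00000000 = 55.75000000
K * exp(-rT) = 60.2800 * 0.98881304 = 59.60565033
P = C - S*exp(-qT) + K*exp(-rT)
P = 3.0284 - 55.75000000 + 59.60565033 = 6.8841

Answer: Put price = 6.8841


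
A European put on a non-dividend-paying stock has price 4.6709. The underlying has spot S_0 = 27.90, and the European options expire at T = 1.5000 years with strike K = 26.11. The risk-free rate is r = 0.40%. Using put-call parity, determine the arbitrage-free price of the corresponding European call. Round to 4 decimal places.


Answer: Call price = 6.6171

Derivation:
Put-call parity: C - P = S_0 * exp(-qT) - K * exp(-rT).
S_0 * exp(-qT) = 27.9000 * 1.00000000 = 27.90000000
K * exp(-rT) = 26.1100 * 0.99401796 = 25.95380904
C = P + S*exp(-qT) - K*exp(-rT)
C = 4.6709 + 27.90000000 - 25.95380904 = 6.6171


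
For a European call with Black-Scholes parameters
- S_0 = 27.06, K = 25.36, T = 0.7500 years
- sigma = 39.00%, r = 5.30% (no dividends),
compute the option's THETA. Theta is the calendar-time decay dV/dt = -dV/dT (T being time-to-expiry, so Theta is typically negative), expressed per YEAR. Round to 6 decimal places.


d1 = 0.4786707253; d2 = 0.1409208178
phi(d1) = 0.3557591348; exp(-qT) = 1.0000000000; exp(-rT) = 0.9610296665
Theta = -S*exp(-qT)*phi(d1)*sigma/(2*sqrt(T)) - r*K*exp(-rT)*N(d2) + q*S*exp(-qT)*N(d1)
N(d1) = 0.6839135524; N(d2) = 0.5560337520; sqrt(T) = 0.8660254038
Term 1 = -27.0600 * 1.0000000000 * 0.3557591348 * 0.3900 / (2 * 0.8660254038) = -2.1676433721
Term 2 = -0.0530 * 25.3600 * 0.9610296665 * 0.5560337520 = -0.7182292168
Term 3 = 0 (no dividend yield, q = 0)
Theta = -2.1676433721 + (-0.7182292168) + (0.0000000000) = -2.885873

Answer: Theta = -2.885873


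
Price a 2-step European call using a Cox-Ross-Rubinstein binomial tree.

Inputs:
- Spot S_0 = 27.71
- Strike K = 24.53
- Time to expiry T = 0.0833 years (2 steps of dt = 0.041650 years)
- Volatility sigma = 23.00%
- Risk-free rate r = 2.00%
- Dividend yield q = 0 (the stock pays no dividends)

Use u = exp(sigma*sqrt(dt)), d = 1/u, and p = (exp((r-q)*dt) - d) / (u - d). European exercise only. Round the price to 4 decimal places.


Answer: Price = V(0,0) = 3.2208

Derivation:
dt = T/N = 0.041650
u = exp(sigma*sqrt(dt)) = 1.048058; d = 1/u = 0.954145
p = (exp((r-q)*dt) - d) / (u - d) = 0.497141
Discount per step: exp(-r*dt) = 0.999167
Stock lattice S(k, i) with i counting down-moves:
  k=0: S(0,0) = 27.7100
  k=1: S(1,0) = 29.0417; S(1,1) = 26.4394
  k=2: S(2,0) = 30.4374; S(2,1) = 27.7100; S(2,2) = 25.2270
Terminal payoffs V(N, i) = max(S_T - K, 0):
  V(2,0) = 5.907387; V(2,1) = 3.180000; V(2,2) = 0.697005
Backward induction: V(k, i) = exp(-r*dt) * [p * V(k+1, i) + (1-p) * V(k+1, i+1)].
  V(1,0) = exp(-r*dt) * [p*5.907387 + (1-p)*3.180000] = 4.532119
  V(1,1) = exp(-r*dt) * [p*3.180000 + (1-p)*0.697005] = 1.929795
  V(0,0) = exp(-r*dt) * [p*4.532119 + (1-p)*1.929795] = 3.220833


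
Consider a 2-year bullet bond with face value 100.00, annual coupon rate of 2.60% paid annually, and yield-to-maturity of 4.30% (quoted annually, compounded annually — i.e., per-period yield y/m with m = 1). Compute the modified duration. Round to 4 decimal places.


Coupon per period c = face * coupon_rate / m = 2.600000
Periods per year m = 1; per-period yield y/m = 0.043000
Number of cashflows N = 2
Cashflows (t years, CF_t, discount factor 1/(1+y/m)^(m*t), PV):
  t = 1.0000: CF_t = 2.600000, DF = 0.958773, PV = 2.492809
  t = 2.0000: CF_t = 102.600000, DF = 0.919245, PV = 94.314560
Price P = sum_t PV_t = 96.807369
First compute Macaulay numerator sum_t t * PV_t:
  t * PV_t at t = 1.0000: 2.492809
  t * PV_t at t = 2.0000: 188.629120
Macaulay duration D = 191.121930 / 96.807369 = 1.974250
Modified duration = D / (1 + y/m) = 1.974250 / (1 + 0.043000) = 1.892857

Answer: Modified duration = 1.8929


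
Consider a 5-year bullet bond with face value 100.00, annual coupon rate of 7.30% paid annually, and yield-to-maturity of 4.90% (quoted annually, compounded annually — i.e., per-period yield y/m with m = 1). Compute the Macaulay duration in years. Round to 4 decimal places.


Coupon per period c = face * coupon_rate / m = 7.300000
Periods per year m = 1; per-period yield y/m = 0.049000
Number of cashflows N = 5
Cashflows (t years, CF_t, discount factor 1/(1+y/m)^(m*t), PV):
  t = 1.0000: CF_t = 7.300000, DF = 0.953289, PV = 6.959009
  t = 2.0000: CF_t = 7.300000, DF = 0.908760, PV = 6.633945
  t = 3.0000: CF_t = 7.300000, DF = 0.866310, PV = 6.324066
  t = 4.0000: CF_t = 7.300000, DF = 0.825844, PV = 6.028662
  t = 5.0000: CF_t = 107.300000, DF = 0.787268, PV = 84.473849
Price P = sum_t PV_t = 110.419530
Macaulay numerator sum_t t * PV_t:
  t * PV_t at t = 1.0000: 6.959009
  t * PV_t at t = 2.0000: 13.267891
  t * PV_t at t = 3.0000: 18.972198
  t * PV_t at t = 4.0000: 24.114646
  t * PV_t at t = 5.0000: 422.369243
Macaulay duration D = (sum_t t * PV_t) / P = 485.682987 / 110.419530 = 4.398524

Answer: Macaulay duration = 4.3985 years


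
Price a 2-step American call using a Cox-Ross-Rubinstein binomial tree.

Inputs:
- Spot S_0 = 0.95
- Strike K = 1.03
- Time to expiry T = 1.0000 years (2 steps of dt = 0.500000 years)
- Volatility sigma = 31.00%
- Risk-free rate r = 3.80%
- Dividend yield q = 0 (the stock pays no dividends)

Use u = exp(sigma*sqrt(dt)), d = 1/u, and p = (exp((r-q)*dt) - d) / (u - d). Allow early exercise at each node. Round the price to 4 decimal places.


Answer: Price = V(0,0) = 0.1018

Derivation:
dt = T/N = 0.500000
u = exp(sigma*sqrt(dt)) = 1.245084; d = 1/u = 0.803159
p = (exp((r-q)*dt) - d) / (u - d) = 0.488822
Discount per step: exp(-r*dt) = 0.981179
Stock lattice S(k, i) with i counting down-moves:
  k=0: S(0,0) = 0.9500
  k=1: S(1,0) = 1.1828; S(1,1) = 0.7630
  k=2: S(2,0) = 1.4727; S(2,1) = 0.9500; S(2,2) = 0.6128
Terminal payoffs V(N, i) = max(S_T - K, 0):
  V(2,0) = 0.442723; V(2,1) = 0.000000; V(2,2) = 0.000000
Backward induction: V(k, i) = exp(-r*dt) * [p * V(k+1, i) + (1-p) * V(k+1, i+1)]; then take max(V_cont, immediate exercise) for American.
  V(1,0) = exp(-r*dt) * [p*0.442723 + (1-p)*0.000000] = 0.212340; exercise = 0.152830; V(1,0) = max -> 0.212340
  V(1,1) = exp(-r*dt) * [p*0.000000 + (1-p)*0.000000] = 0.000000; exercise = 0.000000; V(1,1) = max -> 0.000000
  V(0,0) = exp(-r*dt) * [p*0.212340 + (1-p)*0.000000] = 0.101843; exercise = 0.000000; V(0,0) = max -> 0.101843


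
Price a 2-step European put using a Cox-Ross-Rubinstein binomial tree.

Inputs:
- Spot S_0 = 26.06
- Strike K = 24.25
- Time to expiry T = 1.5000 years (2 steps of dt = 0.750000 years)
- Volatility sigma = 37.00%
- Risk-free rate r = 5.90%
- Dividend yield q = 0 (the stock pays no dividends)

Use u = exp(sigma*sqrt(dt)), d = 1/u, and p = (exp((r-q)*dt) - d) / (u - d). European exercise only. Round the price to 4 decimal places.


dt = T/N = 0.750000
u = exp(sigma*sqrt(dt)) = 1.377719; d = 1/u = 0.725837
p = (exp((r-q)*dt) - d) / (u - d) = 0.489976
Discount per step: exp(-r*dt) = 0.956715
Stock lattice S(k, i) with i counting down-moves:
  k=0: S(0,0) = 26.0600
  k=1: S(1,0) = 35.9034; S(1,1) = 18.9153
  k=2: S(2,0) = 49.4648; S(2,1) = 26.0600; S(2,2) = 13.7294
Terminal payoffs V(N, i) = max(K - S_T, 0):
  V(2,0) = 0.000000; V(2,1) = 0.000000; V(2,2) = 10.520555
Backward induction: V(k, i) = exp(-r*dt) * [p * V(k+1, i) + (1-p) * V(k+1, i+1)].
  V(1,0) = exp(-r*dt) * [p*0.000000 + (1-p)*0.000000] = 0.000000
  V(1,1) = exp(-r*dt) * [p*0.000000 + (1-p)*10.520555] = 5.133481
  V(0,0) = exp(-r*dt) * [p*0.000000 + (1-p)*5.133481] = 2.504870

Answer: Price = V(0,0) = 2.5049


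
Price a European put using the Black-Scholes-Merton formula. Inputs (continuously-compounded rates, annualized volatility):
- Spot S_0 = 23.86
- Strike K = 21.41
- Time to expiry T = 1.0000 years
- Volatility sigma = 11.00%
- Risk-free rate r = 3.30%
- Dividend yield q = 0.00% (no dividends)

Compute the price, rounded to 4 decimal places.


d1 = (ln(S/K) + (r - q + 0.5*sigma^2) * T) / (sigma * sqrt(T)) = 1.33995740
d2 = d1 - sigma * sqrt(T) = 1.22995740
exp(-rT) = 0.96753856; exp(-qT) = 1.00000000
P = K * exp(-rT) * N(-d2) - S_0 * exp(-qT) * N(-d1)
N(-d1) = 0.09012960; N(-d2) = 0.10935653
P = 21.4100 * 0.96753856 * 0.10935653 - 23.8600 * 1.00000000 * 0.09012960 = 0.1148

Answer: Price = 0.1148


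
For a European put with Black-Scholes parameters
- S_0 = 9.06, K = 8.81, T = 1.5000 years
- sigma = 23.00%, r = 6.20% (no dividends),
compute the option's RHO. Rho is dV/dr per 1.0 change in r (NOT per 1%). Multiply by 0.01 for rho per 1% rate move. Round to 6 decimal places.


d1 = 0.5703288261; d2 = 0.2886375057
phi(d1) = 0.3390607385; exp(-qT) = 1.0000000000; exp(-rT) = 0.9111935003
N(-d2) = 0.3864293955
Rho = -K*T*exp(-rT)*N(-d2) = -8.8100 * 1.5000 * 0.9111935003 * 0.3864293955 = -4.653159

Answer: Rho = -4.653159


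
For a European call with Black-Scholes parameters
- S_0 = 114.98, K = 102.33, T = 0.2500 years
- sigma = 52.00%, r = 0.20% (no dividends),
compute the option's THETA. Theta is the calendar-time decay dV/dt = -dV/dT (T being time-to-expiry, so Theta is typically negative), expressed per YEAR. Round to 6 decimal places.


d1 = 0.5802127504; d2 = 0.3202127504
phi(d1) = 0.3371383324; exp(-qT) = 1.0000000000; exp(-rT) = 0.9995001250
Theta = -S*exp(-qT)*phi(d1)*sigma/(2*sqrt(T)) - r*K*exp(-rT)*N(d2) + q*S*exp(-qT)*N(d1)
N(d1) = 0.7191144218; N(d2) = 0.6255964709; sqrt(T) = 0.5000000000
Term 1 = -114.9800 * 1.0000000000 * 0.3371383324 * 0.5200 / (2 * 0.5000000000) = -20.1573660389
Term 2 = -0.0020 * 102.3300 * 0.9995001250 * 0.6255964709 = -0.1279705725
Term 3 = 0 (no dividend yield, q = 0)
Theta = -20.1573660389 + (-0.1279705725) + (0.0000000000) = -20.285337

Answer: Theta = -20.285337


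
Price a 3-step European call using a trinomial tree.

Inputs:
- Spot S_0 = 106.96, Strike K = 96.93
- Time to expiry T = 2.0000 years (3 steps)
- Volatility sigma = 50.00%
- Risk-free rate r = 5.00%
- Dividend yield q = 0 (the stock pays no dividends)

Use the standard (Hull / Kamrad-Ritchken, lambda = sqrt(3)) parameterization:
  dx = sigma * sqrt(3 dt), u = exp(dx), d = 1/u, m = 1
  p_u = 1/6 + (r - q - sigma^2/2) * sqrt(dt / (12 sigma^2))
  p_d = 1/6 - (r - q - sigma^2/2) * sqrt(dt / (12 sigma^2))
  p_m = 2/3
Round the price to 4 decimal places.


Answer: Price = V(0,0) = 36.1297

Derivation:
dt = T/N = 0.666667; dx = sigma*sqrt(3*dt) = 0.707107
u = exp(dx) = 2.028115; d = 1/u = 0.493069
p_u = 0.131311, p_m = 0.666667, p_d = 0.202022
Discount per step: exp(-r*dt) = 0.967216
Stock lattice S(k, j) with j the centered position index:
  k=0: S(0,+0) = 106.9600
  k=1: S(1,-1) = 52.7386; S(1,+0) = 106.9600; S(1,+1) = 216.9272
  k=2: S(2,-2) = 26.0038; S(2,-1) = 52.7386; S(2,+0) = 106.9600; S(2,+1) = 216.9272; S(2,+2) = 439.9533
  k=3: S(3,-3) = 12.8216; S(3,-2) = 26.0038; S(3,-1) = 52.7386; S(3,+0) = 106.9600; S(3,+1) = 216.9272; S(3,+2) = 439.9533; S(3,+3) = 892.2758
Terminal payoffs V(N, j) = max(S_T - K, 0):
  V(3,-3) = 0.000000; V(3,-2) = 0.000000; V(3,-1) = 0.000000; V(3,+0) = 10.030000; V(3,+1) = 119.997178; V(3,+2) = 343.023261; V(3,+3) = 795.345799
Backward induction: V(k, j) = exp(-r*dt) * [p_u * V(k+1, j+1) + p_m * V(k+1, j) + p_d * V(k+1, j-1)]
  V(2,-2) = exp(-r*dt) * [p_u*0.000000 + p_m*0.000000 + p_d*0.000000] = 0.000000
  V(2,-1) = exp(-r*dt) * [p_u*10.030000 + p_m*0.000000 + p_d*0.000000] = 1.273874
  V(2,+0) = exp(-r*dt) * [p_u*119.997178 + p_m*10.030000 + p_d*0.000000] = 21.707865
  V(2,+1) = exp(-r*dt) * [p_u*343.023261 + p_m*119.997178 + p_d*10.030000] = 122.901480
  V(2,+2) = exp(-r*dt) * [p_u*795.345799 + p_m*343.023261 + p_d*119.997178] = 345.646432
  V(1,-1) = exp(-r*dt) * [p_u*21.707865 + p_m*1.273874 + p_d*0.000000] = 3.578446
  V(1,+0) = exp(-r*dt) * [p_u*122.901480 + p_m*21.707865 + p_d*1.273874] = 29.855656
  V(1,+1) = exp(-r*dt) * [p_u*345.646432 + p_m*122.901480 + p_d*21.707865] = 127.389207
  V(0,+0) = exp(-r*dt) * [p_u*127.389207 + p_m*29.855656 + p_d*3.578446] = 36.129721


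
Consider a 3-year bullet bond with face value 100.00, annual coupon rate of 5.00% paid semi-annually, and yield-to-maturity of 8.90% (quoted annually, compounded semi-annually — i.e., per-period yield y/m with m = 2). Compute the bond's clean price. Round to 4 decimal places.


Coupon per period c = face * coupon_rate / m = 2.500000
Periods per year m = 2; per-period yield y/m = 0.044500
Number of cashflows N = 6
Cashflows (t years, CF_t, discount factor 1/(1+y/m)^(m*t), PV):
  t = 0.5000: CF_t = 2.500000, DF = 0.957396, PV = 2.393490
  t = 1.0000: CF_t = 2.500000, DF = 0.916607, PV = 2.291517
  t = 1.5000: CF_t = 2.500000, DF = 0.877556, PV = 2.193889
  t = 2.0000: CF_t = 2.500000, DF = 0.840168, PV = 2.100420
  t = 2.5000: CF_t = 2.500000, DF = 0.804374, PV = 2.010934
  t = 3.0000: CF_t = 102.500000, DF = 0.770104, PV = 78.935652
Price P = sum_t PV_t = 89.925902

Answer: Price = 89.9259


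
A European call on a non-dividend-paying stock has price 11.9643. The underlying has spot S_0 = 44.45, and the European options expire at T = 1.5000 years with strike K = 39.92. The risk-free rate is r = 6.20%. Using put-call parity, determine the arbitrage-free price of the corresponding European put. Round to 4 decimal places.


Put-call parity: C - P = S_0 * exp(-qT) - K * exp(-rT).
S_0 * exp(-qT) = 44.4500 * 1.00000000 = 44.45000000
K * exp(-rT) = 39.9200 * 0.91119350 = 36.37484453
P = C - S*exp(-qT) + K*exp(-rT)
P = 11.9643 - 44.45000000 + 36.37484453 = 3.8891

Answer: Put price = 3.8891


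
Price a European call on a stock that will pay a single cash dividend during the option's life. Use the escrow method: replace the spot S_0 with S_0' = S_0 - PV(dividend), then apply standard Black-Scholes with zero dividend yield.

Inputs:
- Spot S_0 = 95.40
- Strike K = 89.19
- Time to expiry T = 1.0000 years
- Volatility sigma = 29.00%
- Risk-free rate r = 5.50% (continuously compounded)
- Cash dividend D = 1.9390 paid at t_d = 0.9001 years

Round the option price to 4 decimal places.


Answer: Price = 15.4604

Derivation:
PV(D) = D * exp(-r * t_d) = 1.9390 * 0.95169992 = 1.84534615
S_0' = S_0 - PV(D) = 95.4000 - 1.84534615 = 93.55465385
d1 = (ln(S_0'/K) + (r + sigma^2/2)*T) / (sigma*sqrt(T)) = 0.49940301
d2 = d1 - sigma*sqrt(T) = 0.20940301
exp(-rT) = 0.94648515
N(d1) = 0.69125225; N(d2) = 0.58293318
C = S_0' * N(d1) - K * exp(-rT) * N(d2) = 93.55465385 * 0.69125225 - 89.1900 * 0.94648515 * 0.58293318 = 15.4604


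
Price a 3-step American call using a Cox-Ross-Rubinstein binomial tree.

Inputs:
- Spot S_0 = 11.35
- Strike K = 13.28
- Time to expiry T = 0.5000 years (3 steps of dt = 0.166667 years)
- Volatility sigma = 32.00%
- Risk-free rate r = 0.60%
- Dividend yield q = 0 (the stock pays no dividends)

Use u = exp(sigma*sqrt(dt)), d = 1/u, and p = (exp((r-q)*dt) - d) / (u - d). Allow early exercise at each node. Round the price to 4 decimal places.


dt = T/N = 0.166667
u = exp(sigma*sqrt(dt)) = 1.139557; d = 1/u = 0.877534
p = (exp((r-q)*dt) - d) / (u - d) = 0.471205
Discount per step: exp(-r*dt) = 0.999000
Stock lattice S(k, i) with i counting down-moves:
  k=0: S(0,0) = 11.3500
  k=1: S(1,0) = 12.9340; S(1,1) = 9.9600
  k=2: S(2,0) = 14.7390; S(2,1) = 11.3500; S(2,2) = 8.7403
  k=3: S(3,0) = 16.7959; S(3,1) = 12.9340; S(3,2) = 9.9600; S(3,3) = 7.6699
Terminal payoffs V(N, i) = max(S_T - K, 0):
  V(3,0) = 3.515922; V(3,1) = 0.000000; V(3,2) = 0.000000; V(3,3) = 0.000000
Backward induction: V(k, i) = exp(-r*dt) * [p * V(k+1, i) + (1-p) * V(k+1, i+1)]; then take max(V_cont, immediate exercise) for American.
  V(2,0) = exp(-r*dt) * [p*3.515922 + (1-p)*0.000000] = 1.655064; exercise = 1.458994; V(2,0) = max -> 1.655064
  V(2,1) = exp(-r*dt) * [p*0.000000 + (1-p)*0.000000] = 0.000000; exercise = 0.000000; V(2,1) = max -> 0.000000
  V(2,2) = exp(-r*dt) * [p*0.000000 + (1-p)*0.000000] = 0.000000; exercise = 0.000000; V(2,2) = max -> 0.000000
  V(1,0) = exp(-r*dt) * [p*1.655064 + (1-p)*0.000000] = 0.779095; exercise = 0.000000; V(1,0) = max -> 0.779095
  V(1,1) = exp(-r*dt) * [p*0.000000 + (1-p)*0.000000] = 0.000000; exercise = 0.000000; V(1,1) = max -> 0.000000
  V(0,0) = exp(-r*dt) * [p*0.779095 + (1-p)*0.000000] = 0.366746; exercise = 0.000000; V(0,0) = max -> 0.366746

Answer: Price = V(0,0) = 0.3667
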